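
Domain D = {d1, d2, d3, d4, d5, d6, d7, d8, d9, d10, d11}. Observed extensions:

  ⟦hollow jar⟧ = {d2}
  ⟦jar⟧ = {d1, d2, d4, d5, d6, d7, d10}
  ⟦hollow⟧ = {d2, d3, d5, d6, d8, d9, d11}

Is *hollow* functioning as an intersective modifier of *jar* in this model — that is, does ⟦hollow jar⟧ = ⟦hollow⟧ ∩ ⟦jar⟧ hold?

⟦hollow⟧ ∩ ⟦jar⟧ = {d2, d3, d5, d6, d8, d9, d11} ∩ {d1, d2, d4, d5, d6, d7, d10} = {d2, d5, d6}
Observed ⟦hollow jar⟧ = {d2}.
These differ, so the modifier is not intersective in this model.

no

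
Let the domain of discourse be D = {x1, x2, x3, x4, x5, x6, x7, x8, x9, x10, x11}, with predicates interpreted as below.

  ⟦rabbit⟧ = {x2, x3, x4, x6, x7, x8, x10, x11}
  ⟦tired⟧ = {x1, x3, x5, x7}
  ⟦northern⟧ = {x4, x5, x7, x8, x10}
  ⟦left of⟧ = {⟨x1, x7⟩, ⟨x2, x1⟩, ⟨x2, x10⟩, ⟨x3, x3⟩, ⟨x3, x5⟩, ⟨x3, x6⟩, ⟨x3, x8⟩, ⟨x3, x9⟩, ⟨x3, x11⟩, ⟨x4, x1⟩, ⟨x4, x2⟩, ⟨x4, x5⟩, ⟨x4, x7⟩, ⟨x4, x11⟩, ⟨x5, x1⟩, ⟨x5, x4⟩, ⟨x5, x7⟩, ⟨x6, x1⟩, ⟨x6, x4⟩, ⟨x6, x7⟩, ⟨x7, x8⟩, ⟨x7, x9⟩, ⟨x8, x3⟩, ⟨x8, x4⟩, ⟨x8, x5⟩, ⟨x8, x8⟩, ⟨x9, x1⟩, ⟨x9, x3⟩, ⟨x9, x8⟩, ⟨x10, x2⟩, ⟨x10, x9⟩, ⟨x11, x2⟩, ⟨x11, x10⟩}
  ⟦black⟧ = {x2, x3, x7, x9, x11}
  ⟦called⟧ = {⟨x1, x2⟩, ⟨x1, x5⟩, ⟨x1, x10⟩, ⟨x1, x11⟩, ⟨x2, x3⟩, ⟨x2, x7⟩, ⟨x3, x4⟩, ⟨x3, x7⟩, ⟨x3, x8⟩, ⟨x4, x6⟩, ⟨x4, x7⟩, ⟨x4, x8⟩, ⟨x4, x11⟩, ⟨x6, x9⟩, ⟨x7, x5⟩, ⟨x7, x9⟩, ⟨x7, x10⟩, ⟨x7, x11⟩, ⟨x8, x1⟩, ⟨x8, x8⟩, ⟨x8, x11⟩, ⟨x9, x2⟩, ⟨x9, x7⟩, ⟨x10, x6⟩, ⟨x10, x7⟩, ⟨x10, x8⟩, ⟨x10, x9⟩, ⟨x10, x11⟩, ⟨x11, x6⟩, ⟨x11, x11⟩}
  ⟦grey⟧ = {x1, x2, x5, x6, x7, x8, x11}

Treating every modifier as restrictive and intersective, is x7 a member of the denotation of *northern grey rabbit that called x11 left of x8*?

⟦that called x11⟧ = {x : ⟨x, x11⟩ ∈ ⟦called⟧} = {x1, x4, x7, x8, x10, x11}
⟦left of x8⟧ = {x : ⟨x, x8⟩ ∈ ⟦left of⟧} = {x3, x7, x8, x9}
⟦rabbit⟧ = {x2, x3, x4, x6, x7, x8, x10, x11}
… ∩ ⟦that called x11⟧ = {x2, x3, x4, x6, x7, x8, x10, x11} ∩ {x1, x4, x7, x8, x10, x11} = {x4, x7, x8, x10, x11}
… ∩ ⟦left of x8⟧ = {x4, x7, x8, x10, x11} ∩ {x3, x7, x8, x9} = {x7, x8}
… ∩ ⟦northern⟧ = {x7, x8} ∩ {x4, x5, x7, x8, x10} = {x7, x8}
… ∩ ⟦grey⟧ = {x7, x8} ∩ {x1, x2, x5, x6, x7, x8, x11} = {x7, x8}
⟦northern grey rabbit that called x11 left of x8⟧ = {x7, x8}; x7 ∈ this set.

yes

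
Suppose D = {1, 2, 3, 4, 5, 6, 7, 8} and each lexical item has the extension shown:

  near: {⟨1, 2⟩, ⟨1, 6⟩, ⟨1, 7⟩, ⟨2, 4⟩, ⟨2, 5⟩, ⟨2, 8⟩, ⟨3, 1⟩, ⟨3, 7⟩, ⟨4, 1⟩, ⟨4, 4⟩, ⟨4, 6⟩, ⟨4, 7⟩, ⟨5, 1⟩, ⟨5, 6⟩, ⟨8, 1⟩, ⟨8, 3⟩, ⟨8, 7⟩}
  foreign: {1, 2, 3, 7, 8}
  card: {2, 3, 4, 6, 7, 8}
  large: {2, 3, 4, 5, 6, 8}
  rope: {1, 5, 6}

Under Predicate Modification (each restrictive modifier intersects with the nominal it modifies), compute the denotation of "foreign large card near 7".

⟦near 7⟧ = {x : ⟨x, 7⟩ ∈ ⟦near⟧} = {1, 3, 4, 8}
⟦card⟧ = {2, 3, 4, 6, 7, 8}
… ∩ ⟦near 7⟧ = {2, 3, 4, 6, 7, 8} ∩ {1, 3, 4, 8} = {3, 4, 8}
… ∩ ⟦foreign⟧ = {3, 4, 8} ∩ {1, 2, 3, 7, 8} = {3, 8}
… ∩ ⟦large⟧ = {3, 8} ∩ {2, 3, 4, 5, 6, 8} = {3, 8}
So ⟦foreign large card near 7⟧ = {3, 8}.

{3, 8}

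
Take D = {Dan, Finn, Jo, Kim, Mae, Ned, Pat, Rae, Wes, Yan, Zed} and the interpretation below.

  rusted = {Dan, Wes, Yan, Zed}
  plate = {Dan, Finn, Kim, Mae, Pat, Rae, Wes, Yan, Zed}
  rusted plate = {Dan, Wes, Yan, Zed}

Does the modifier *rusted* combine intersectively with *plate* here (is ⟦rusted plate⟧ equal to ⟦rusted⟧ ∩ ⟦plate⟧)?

yes

⟦rusted⟧ ∩ ⟦plate⟧ = {Dan, Wes, Yan, Zed} ∩ {Dan, Finn, Kim, Mae, Pat, Rae, Wes, Yan, Zed} = {Dan, Wes, Yan, Zed}
Observed ⟦rusted plate⟧ = {Dan, Wes, Yan, Zed}.
These coincide, so the modifier is intersective here.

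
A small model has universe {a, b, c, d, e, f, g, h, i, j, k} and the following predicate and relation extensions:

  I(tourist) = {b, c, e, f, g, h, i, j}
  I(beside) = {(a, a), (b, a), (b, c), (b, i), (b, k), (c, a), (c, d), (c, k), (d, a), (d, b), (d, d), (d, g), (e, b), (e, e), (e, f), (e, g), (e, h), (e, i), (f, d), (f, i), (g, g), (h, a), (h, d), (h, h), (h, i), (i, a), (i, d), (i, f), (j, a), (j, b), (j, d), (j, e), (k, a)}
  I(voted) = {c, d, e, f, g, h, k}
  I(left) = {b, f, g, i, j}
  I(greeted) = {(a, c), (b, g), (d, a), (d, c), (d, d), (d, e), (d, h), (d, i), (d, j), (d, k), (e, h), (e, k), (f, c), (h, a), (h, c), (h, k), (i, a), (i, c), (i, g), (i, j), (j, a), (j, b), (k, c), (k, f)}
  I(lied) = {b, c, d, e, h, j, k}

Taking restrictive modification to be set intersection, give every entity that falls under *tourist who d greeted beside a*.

{c, h, i, j}

⟦who d greeted⟧ = {x : ⟨d, x⟩ ∈ ⟦greeted⟧} = {a, c, d, e, h, i, j, k}
⟦beside a⟧ = {x : ⟨x, a⟩ ∈ ⟦beside⟧} = {a, b, c, d, h, i, j, k}
⟦tourist⟧ = {b, c, e, f, g, h, i, j}
… ∩ ⟦who d greeted⟧ = {b, c, e, f, g, h, i, j} ∩ {a, c, d, e, h, i, j, k} = {c, e, h, i, j}
… ∩ ⟦beside a⟧ = {c, e, h, i, j} ∩ {a, b, c, d, h, i, j, k} = {c, h, i, j}
So ⟦tourist who d greeted beside a⟧ = {c, h, i, j}.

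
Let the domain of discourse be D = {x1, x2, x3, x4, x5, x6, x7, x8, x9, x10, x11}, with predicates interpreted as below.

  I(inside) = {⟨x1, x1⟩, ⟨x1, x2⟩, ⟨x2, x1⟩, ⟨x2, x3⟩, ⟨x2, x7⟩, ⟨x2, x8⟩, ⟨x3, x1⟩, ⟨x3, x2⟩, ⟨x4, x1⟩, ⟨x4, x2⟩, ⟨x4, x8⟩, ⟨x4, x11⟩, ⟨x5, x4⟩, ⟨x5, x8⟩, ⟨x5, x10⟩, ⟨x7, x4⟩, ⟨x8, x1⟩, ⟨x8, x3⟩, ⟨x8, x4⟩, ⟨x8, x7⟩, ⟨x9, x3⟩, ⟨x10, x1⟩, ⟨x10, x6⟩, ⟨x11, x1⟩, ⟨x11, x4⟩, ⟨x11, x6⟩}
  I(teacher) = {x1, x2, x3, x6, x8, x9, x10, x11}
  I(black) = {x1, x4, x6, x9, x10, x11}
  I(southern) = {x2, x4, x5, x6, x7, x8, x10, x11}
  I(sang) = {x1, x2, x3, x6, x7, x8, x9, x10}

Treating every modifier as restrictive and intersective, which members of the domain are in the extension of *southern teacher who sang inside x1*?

{x2, x8, x10}

⟦who sang⟧ = ⟦sang⟧ = {x1, x2, x3, x6, x7, x8, x9, x10}
⟦inside x1⟧ = {x : ⟨x, x1⟩ ∈ ⟦inside⟧} = {x1, x2, x3, x4, x8, x10, x11}
⟦teacher⟧ = {x1, x2, x3, x6, x8, x9, x10, x11}
… ∩ ⟦who sang⟧ = {x1, x2, x3, x6, x8, x9, x10, x11} ∩ {x1, x2, x3, x6, x7, x8, x9, x10} = {x1, x2, x3, x6, x8, x9, x10}
… ∩ ⟦inside x1⟧ = {x1, x2, x3, x6, x8, x9, x10} ∩ {x1, x2, x3, x4, x8, x10, x11} = {x1, x2, x3, x8, x10}
… ∩ ⟦southern⟧ = {x1, x2, x3, x8, x10} ∩ {x2, x4, x5, x6, x7, x8, x10, x11} = {x2, x8, x10}
So ⟦southern teacher who sang inside x1⟧ = {x2, x8, x10}.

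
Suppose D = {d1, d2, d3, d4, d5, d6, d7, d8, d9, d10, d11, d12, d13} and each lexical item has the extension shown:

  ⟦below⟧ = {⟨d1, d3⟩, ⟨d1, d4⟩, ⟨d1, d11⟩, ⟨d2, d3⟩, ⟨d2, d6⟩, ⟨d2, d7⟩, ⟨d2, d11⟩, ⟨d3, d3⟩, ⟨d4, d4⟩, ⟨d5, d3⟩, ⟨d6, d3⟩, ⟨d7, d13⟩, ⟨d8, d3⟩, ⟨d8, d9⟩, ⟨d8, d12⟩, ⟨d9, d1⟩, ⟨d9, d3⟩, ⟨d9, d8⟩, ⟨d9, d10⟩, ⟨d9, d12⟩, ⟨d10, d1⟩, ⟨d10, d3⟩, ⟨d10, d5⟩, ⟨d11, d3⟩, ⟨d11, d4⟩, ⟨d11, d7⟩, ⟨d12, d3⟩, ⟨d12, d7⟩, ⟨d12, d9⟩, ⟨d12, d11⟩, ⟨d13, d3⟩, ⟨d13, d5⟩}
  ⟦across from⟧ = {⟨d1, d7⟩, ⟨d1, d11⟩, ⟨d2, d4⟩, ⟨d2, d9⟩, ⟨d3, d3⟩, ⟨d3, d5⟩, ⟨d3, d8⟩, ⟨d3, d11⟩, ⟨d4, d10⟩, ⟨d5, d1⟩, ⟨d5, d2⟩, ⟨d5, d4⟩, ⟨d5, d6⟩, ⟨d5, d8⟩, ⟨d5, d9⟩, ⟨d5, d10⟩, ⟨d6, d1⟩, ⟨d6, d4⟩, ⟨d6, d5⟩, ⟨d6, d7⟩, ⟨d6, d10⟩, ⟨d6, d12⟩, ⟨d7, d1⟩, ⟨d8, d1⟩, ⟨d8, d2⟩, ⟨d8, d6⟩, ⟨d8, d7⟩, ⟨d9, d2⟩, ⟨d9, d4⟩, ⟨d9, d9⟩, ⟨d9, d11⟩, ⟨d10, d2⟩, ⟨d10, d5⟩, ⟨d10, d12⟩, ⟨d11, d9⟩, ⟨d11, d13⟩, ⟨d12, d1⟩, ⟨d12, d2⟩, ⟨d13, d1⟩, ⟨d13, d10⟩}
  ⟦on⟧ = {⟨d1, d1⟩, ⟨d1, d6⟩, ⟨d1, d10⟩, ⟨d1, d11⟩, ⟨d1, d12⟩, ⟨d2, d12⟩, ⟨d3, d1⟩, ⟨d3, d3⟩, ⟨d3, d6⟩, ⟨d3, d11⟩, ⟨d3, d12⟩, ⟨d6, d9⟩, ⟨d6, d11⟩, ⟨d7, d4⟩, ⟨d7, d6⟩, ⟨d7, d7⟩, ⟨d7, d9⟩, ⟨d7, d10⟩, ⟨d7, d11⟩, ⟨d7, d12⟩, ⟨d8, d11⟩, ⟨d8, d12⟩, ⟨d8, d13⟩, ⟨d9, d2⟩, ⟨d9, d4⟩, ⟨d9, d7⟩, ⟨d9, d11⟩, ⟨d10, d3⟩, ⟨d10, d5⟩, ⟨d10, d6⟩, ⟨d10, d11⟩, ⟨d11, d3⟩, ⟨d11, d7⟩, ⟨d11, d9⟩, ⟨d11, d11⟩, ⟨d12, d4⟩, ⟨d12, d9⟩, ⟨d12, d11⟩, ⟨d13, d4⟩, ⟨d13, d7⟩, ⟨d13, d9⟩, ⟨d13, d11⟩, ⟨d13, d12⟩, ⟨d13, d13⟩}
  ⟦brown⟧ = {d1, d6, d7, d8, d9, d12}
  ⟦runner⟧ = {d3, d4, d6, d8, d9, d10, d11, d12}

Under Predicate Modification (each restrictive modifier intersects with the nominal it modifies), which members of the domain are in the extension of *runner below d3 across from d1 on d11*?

{d6, d8, d12}

⟦below d3⟧ = {x : ⟨x, d3⟩ ∈ ⟦below⟧} = {d1, d2, d3, d5, d6, d8, d9, d10, d11, d12, d13}
⟦across from d1⟧ = {x : ⟨x, d1⟩ ∈ ⟦across from⟧} = {d5, d6, d7, d8, d12, d13}
⟦on d11⟧ = {x : ⟨x, d11⟩ ∈ ⟦on⟧} = {d1, d3, d6, d7, d8, d9, d10, d11, d12, d13}
⟦runner⟧ = {d3, d4, d6, d8, d9, d10, d11, d12}
… ∩ ⟦below d3⟧ = {d3, d4, d6, d8, d9, d10, d11, d12} ∩ {d1, d2, d3, d5, d6, d8, d9, d10, d11, d12, d13} = {d3, d6, d8, d9, d10, d11, d12}
… ∩ ⟦across from d1⟧ = {d3, d6, d8, d9, d10, d11, d12} ∩ {d5, d6, d7, d8, d12, d13} = {d6, d8, d12}
… ∩ ⟦on d11⟧ = {d6, d8, d12} ∩ {d1, d3, d6, d7, d8, d9, d10, d11, d12, d13} = {d6, d8, d12}
So ⟦runner below d3 across from d1 on d11⟧ = {d6, d8, d12}.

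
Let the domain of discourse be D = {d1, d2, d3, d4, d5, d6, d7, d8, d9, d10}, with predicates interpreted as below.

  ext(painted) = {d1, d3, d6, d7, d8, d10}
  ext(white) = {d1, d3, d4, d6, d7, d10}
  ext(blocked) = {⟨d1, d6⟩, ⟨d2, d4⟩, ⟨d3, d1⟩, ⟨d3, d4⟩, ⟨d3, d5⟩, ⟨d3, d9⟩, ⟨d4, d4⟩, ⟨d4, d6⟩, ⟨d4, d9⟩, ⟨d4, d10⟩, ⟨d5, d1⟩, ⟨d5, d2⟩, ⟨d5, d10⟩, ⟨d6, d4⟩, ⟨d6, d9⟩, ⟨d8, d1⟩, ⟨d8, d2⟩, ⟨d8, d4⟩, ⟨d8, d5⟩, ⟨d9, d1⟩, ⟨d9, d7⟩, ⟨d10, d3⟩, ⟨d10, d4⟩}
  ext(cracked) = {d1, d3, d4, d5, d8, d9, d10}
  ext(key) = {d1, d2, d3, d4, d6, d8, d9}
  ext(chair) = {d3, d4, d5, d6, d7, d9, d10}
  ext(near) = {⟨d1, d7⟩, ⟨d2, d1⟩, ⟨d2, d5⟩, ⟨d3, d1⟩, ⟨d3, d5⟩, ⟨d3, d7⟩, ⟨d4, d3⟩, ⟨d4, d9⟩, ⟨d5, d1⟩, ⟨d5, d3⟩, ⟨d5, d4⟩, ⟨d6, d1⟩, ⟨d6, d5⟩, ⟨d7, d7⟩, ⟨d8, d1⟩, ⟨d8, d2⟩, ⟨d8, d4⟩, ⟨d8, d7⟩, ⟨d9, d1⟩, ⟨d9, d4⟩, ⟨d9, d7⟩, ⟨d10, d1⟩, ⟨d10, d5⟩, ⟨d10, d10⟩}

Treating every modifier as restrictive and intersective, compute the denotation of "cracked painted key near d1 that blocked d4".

{d3, d8}

⟦near d1⟧ = {x : ⟨x, d1⟩ ∈ ⟦near⟧} = {d2, d3, d5, d6, d8, d9, d10}
⟦that blocked d4⟧ = {x : ⟨x, d4⟩ ∈ ⟦blocked⟧} = {d2, d3, d4, d6, d8, d10}
⟦key⟧ = {d1, d2, d3, d4, d6, d8, d9}
… ∩ ⟦near d1⟧ = {d1, d2, d3, d4, d6, d8, d9} ∩ {d2, d3, d5, d6, d8, d9, d10} = {d2, d3, d6, d8, d9}
… ∩ ⟦that blocked d4⟧ = {d2, d3, d6, d8, d9} ∩ {d2, d3, d4, d6, d8, d10} = {d2, d3, d6, d8}
… ∩ ⟦cracked⟧ = {d2, d3, d6, d8} ∩ {d1, d3, d4, d5, d8, d9, d10} = {d3, d8}
… ∩ ⟦painted⟧ = {d3, d8} ∩ {d1, d3, d6, d7, d8, d10} = {d3, d8}
So ⟦cracked painted key near d1 that blocked d4⟧ = {d3, d8}.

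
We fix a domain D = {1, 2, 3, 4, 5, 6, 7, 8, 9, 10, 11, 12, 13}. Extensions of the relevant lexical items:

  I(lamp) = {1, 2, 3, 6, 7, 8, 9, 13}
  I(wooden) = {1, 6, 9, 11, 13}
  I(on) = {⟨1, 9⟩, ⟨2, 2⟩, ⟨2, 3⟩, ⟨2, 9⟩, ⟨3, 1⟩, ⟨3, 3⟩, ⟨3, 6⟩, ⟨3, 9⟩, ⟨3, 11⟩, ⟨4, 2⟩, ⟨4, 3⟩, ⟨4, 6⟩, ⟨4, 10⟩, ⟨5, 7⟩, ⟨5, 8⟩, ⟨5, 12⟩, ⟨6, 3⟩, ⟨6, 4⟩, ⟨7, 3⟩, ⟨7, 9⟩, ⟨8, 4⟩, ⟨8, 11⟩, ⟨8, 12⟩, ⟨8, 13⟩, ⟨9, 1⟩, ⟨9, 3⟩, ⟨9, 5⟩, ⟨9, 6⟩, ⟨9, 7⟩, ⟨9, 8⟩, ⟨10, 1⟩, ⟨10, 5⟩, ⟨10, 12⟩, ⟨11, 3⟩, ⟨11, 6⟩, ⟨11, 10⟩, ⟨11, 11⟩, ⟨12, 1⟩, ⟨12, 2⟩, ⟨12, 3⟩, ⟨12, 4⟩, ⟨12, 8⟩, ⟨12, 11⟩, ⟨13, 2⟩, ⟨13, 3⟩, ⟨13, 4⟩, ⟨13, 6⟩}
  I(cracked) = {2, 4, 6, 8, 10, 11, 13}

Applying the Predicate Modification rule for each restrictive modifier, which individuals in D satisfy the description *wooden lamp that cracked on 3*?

⟦that cracked⟧ = ⟦cracked⟧ = {2, 4, 6, 8, 10, 11, 13}
⟦on 3⟧ = {x : ⟨x, 3⟩ ∈ ⟦on⟧} = {2, 3, 4, 6, 7, 9, 11, 12, 13}
⟦lamp⟧ = {1, 2, 3, 6, 7, 8, 9, 13}
… ∩ ⟦that cracked⟧ = {1, 2, 3, 6, 7, 8, 9, 13} ∩ {2, 4, 6, 8, 10, 11, 13} = {2, 6, 8, 13}
… ∩ ⟦on 3⟧ = {2, 6, 8, 13} ∩ {2, 3, 4, 6, 7, 9, 11, 12, 13} = {2, 6, 13}
… ∩ ⟦wooden⟧ = {2, 6, 13} ∩ {1, 6, 9, 11, 13} = {6, 13}
So ⟦wooden lamp that cracked on 3⟧ = {6, 13}.

{6, 13}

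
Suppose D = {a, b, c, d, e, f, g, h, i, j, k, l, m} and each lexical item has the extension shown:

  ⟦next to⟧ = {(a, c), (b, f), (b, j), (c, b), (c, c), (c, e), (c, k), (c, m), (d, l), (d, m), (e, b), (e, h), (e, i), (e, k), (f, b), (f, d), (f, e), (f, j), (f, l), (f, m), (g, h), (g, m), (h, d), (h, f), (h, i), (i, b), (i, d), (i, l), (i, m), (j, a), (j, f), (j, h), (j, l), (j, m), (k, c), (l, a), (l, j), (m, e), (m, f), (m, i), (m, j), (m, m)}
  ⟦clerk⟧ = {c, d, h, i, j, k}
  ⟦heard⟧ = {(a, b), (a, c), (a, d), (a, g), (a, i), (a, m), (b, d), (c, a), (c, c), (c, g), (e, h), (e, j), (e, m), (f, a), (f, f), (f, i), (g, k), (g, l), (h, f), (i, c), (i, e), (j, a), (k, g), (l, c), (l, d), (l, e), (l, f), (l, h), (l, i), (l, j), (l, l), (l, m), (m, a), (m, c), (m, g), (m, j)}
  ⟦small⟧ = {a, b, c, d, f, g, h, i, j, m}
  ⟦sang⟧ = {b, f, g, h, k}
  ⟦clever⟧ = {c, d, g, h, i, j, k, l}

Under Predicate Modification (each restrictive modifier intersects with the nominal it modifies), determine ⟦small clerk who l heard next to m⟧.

{c, d, i, j}

⟦who l heard⟧ = {x : ⟨l, x⟩ ∈ ⟦heard⟧} = {c, d, e, f, h, i, j, l, m}
⟦next to m⟧ = {x : ⟨x, m⟩ ∈ ⟦next to⟧} = {c, d, f, g, i, j, m}
⟦clerk⟧ = {c, d, h, i, j, k}
… ∩ ⟦who l heard⟧ = {c, d, h, i, j, k} ∩ {c, d, e, f, h, i, j, l, m} = {c, d, h, i, j}
… ∩ ⟦next to m⟧ = {c, d, h, i, j} ∩ {c, d, f, g, i, j, m} = {c, d, i, j}
… ∩ ⟦small⟧ = {c, d, i, j} ∩ {a, b, c, d, f, g, h, i, j, m} = {c, d, i, j}
So ⟦small clerk who l heard next to m⟧ = {c, d, i, j}.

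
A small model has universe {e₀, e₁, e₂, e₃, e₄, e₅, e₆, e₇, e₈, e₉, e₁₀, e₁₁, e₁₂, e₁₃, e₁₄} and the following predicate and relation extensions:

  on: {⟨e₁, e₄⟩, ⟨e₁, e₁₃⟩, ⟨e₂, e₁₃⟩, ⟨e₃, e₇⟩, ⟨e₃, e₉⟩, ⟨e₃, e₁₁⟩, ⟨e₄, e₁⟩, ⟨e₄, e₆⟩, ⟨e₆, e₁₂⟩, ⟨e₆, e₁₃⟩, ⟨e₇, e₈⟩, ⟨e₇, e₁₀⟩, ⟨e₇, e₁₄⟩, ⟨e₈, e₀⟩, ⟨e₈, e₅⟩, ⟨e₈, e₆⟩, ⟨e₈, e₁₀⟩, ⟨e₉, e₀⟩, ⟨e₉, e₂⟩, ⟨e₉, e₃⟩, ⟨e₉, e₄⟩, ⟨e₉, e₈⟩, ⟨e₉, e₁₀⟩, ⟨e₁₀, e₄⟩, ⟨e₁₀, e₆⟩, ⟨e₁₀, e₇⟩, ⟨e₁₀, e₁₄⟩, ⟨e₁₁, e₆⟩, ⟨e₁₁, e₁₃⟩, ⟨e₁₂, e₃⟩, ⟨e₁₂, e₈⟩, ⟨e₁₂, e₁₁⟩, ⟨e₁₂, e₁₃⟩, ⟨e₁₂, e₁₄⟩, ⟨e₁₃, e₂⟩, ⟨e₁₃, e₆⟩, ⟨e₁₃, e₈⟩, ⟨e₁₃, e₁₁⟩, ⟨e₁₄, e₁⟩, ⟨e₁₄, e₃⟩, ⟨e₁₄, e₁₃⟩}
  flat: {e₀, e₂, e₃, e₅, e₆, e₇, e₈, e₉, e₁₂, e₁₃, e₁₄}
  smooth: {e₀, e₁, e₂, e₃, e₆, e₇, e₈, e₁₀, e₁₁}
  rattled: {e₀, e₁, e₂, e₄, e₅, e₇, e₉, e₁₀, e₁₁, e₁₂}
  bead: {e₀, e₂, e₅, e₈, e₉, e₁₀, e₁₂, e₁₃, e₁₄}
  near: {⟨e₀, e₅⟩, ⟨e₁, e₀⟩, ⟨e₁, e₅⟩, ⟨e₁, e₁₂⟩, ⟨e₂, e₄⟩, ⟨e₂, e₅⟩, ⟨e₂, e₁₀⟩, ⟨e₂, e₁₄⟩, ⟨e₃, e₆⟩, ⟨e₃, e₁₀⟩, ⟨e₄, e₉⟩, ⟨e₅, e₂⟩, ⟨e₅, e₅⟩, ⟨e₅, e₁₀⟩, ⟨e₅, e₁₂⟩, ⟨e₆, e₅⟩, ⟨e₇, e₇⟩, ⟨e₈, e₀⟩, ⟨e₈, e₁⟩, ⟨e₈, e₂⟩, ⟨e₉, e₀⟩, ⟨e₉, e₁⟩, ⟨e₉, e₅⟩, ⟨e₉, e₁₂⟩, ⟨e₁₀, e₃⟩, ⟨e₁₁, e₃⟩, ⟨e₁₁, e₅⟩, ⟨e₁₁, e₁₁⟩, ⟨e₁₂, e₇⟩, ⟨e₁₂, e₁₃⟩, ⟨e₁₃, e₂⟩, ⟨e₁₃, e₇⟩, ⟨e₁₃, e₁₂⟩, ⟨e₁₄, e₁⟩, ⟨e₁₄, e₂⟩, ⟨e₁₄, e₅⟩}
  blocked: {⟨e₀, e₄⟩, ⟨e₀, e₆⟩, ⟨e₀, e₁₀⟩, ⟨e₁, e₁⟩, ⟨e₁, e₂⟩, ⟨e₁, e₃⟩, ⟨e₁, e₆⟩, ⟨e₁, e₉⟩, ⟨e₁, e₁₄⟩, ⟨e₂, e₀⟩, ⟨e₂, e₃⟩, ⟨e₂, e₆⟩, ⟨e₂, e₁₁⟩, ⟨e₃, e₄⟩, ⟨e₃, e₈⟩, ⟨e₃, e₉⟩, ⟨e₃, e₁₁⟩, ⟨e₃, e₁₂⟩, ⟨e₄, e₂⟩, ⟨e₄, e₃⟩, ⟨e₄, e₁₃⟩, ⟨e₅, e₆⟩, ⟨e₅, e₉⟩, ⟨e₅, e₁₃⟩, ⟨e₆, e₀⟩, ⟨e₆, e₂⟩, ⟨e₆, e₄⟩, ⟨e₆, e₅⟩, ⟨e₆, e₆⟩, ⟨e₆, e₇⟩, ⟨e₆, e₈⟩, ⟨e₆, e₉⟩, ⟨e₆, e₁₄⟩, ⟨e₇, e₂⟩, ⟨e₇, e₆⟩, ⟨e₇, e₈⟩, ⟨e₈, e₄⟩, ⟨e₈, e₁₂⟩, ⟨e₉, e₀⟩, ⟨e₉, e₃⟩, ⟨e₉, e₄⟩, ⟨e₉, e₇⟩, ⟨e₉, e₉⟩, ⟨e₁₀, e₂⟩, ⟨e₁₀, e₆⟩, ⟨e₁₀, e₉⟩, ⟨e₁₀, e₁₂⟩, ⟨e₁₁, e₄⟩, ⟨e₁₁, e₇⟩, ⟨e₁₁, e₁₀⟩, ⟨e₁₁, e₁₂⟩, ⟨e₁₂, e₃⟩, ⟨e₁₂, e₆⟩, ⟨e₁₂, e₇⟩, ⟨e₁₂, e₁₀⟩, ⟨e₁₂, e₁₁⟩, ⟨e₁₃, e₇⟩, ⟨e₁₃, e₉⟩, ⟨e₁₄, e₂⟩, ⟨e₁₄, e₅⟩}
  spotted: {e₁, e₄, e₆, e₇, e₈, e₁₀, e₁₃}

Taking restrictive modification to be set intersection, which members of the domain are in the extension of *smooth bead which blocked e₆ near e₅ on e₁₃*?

⟦which blocked e₆⟧ = {x : ⟨x, e₆⟩ ∈ ⟦blocked⟧} = {e₀, e₁, e₂, e₅, e₆, e₇, e₁₀, e₁₂}
⟦near e₅⟧ = {x : ⟨x, e₅⟩ ∈ ⟦near⟧} = {e₀, e₁, e₂, e₅, e₆, e₉, e₁₁, e₁₄}
⟦on e₁₃⟧ = {x : ⟨x, e₁₃⟩ ∈ ⟦on⟧} = {e₁, e₂, e₆, e₁₁, e₁₂, e₁₄}
⟦bead⟧ = {e₀, e₂, e₅, e₈, e₉, e₁₀, e₁₂, e₁₃, e₁₄}
… ∩ ⟦which blocked e₆⟧ = {e₀, e₂, e₅, e₈, e₉, e₁₀, e₁₂, e₁₃, e₁₄} ∩ {e₀, e₁, e₂, e₅, e₆, e₇, e₁₀, e₁₂} = {e₀, e₂, e₅, e₁₀, e₁₂}
… ∩ ⟦near e₅⟧ = {e₀, e₂, e₅, e₁₀, e₁₂} ∩ {e₀, e₁, e₂, e₅, e₆, e₉, e₁₁, e₁₄} = {e₀, e₂, e₅}
… ∩ ⟦on e₁₃⟧ = {e₀, e₂, e₅} ∩ {e₁, e₂, e₆, e₁₁, e₁₂, e₁₄} = {e₂}
… ∩ ⟦smooth⟧ = {e₂} ∩ {e₀, e₁, e₂, e₃, e₆, e₇, e₈, e₁₀, e₁₁} = {e₂}
So ⟦smooth bead which blocked e₆ near e₅ on e₁₃⟧ = {e₂}.

{e₂}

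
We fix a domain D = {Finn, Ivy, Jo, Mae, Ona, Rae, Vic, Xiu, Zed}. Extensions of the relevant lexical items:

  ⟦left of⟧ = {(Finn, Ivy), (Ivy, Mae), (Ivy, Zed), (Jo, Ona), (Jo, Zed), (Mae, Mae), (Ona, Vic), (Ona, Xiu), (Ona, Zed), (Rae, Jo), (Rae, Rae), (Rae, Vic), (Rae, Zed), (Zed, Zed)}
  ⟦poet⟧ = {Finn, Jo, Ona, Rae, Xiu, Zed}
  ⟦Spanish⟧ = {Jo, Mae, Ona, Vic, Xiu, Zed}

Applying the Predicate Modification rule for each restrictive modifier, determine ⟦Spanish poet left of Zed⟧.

⟦left of Zed⟧ = {x : ⟨x, Zed⟩ ∈ ⟦left of⟧} = {Ivy, Jo, Ona, Rae, Zed}
⟦poet⟧ = {Finn, Jo, Ona, Rae, Xiu, Zed}
… ∩ ⟦left of Zed⟧ = {Finn, Jo, Ona, Rae, Xiu, Zed} ∩ {Ivy, Jo, Ona, Rae, Zed} = {Jo, Ona, Rae, Zed}
… ∩ ⟦Spanish⟧ = {Jo, Ona, Rae, Zed} ∩ {Jo, Mae, Ona, Vic, Xiu, Zed} = {Jo, Ona, Zed}
So ⟦Spanish poet left of Zed⟧ = {Jo, Ona, Zed}.

{Jo, Ona, Zed}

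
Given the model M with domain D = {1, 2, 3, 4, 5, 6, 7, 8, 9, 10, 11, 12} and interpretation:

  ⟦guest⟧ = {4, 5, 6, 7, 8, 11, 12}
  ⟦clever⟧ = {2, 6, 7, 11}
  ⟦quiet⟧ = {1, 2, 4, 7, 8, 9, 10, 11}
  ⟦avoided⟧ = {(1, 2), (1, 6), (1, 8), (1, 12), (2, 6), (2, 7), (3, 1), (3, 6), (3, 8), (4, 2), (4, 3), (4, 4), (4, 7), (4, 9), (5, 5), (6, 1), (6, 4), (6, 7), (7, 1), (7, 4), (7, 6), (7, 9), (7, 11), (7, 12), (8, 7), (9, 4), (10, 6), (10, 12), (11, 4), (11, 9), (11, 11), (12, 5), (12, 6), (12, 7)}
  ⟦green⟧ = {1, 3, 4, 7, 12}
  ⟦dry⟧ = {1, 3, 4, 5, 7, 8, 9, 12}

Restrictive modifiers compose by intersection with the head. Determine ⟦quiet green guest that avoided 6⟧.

{7}

⟦that avoided 6⟧ = {x : ⟨x, 6⟩ ∈ ⟦avoided⟧} = {1, 2, 3, 7, 10, 12}
⟦guest⟧ = {4, 5, 6, 7, 8, 11, 12}
… ∩ ⟦that avoided 6⟧ = {4, 5, 6, 7, 8, 11, 12} ∩ {1, 2, 3, 7, 10, 12} = {7, 12}
… ∩ ⟦quiet⟧ = {7, 12} ∩ {1, 2, 4, 7, 8, 9, 10, 11} = {7}
… ∩ ⟦green⟧ = {7} ∩ {1, 3, 4, 7, 12} = {7}
So ⟦quiet green guest that avoided 6⟧ = {7}.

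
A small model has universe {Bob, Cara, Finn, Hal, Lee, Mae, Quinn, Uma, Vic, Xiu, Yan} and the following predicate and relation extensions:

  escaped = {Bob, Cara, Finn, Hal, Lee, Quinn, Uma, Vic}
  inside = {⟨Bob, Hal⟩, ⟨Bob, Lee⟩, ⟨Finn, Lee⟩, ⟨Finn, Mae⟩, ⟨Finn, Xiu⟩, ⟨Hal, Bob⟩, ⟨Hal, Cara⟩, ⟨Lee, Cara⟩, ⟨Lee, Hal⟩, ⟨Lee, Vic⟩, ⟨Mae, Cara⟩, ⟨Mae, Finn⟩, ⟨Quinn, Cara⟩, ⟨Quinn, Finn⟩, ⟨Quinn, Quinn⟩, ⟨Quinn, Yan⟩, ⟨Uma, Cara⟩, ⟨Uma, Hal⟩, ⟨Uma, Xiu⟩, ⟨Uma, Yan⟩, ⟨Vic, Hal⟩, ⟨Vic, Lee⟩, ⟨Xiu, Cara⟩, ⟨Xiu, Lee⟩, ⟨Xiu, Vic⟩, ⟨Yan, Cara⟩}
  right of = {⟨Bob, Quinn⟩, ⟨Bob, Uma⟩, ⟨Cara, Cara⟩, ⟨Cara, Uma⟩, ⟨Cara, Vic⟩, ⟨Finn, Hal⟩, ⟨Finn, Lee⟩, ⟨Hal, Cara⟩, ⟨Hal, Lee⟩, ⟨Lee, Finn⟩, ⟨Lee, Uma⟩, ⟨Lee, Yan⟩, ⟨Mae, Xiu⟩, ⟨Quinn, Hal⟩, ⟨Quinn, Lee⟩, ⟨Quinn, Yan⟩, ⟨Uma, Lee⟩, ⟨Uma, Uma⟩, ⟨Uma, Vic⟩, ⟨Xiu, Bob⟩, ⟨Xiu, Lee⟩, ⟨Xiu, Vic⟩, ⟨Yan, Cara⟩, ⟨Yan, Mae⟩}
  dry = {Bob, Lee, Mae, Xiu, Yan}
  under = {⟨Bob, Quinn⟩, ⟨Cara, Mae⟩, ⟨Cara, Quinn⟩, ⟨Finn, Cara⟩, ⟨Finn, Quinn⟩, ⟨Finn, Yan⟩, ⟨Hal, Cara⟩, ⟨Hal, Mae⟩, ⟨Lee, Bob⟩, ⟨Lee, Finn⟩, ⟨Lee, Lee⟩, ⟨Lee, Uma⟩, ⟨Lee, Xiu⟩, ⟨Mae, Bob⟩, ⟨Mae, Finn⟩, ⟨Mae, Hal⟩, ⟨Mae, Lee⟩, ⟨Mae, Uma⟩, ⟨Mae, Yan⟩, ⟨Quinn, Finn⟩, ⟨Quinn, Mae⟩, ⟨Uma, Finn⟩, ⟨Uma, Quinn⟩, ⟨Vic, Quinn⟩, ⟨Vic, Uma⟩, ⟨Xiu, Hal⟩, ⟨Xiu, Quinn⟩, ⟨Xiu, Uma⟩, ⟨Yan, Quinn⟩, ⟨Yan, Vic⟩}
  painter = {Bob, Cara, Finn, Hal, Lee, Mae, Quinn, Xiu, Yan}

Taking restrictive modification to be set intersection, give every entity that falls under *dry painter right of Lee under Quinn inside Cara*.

{Xiu}

⟦right of Lee⟧ = {x : ⟨x, Lee⟩ ∈ ⟦right of⟧} = {Finn, Hal, Quinn, Uma, Xiu}
⟦under Quinn⟧ = {x : ⟨x, Quinn⟩ ∈ ⟦under⟧} = {Bob, Cara, Finn, Uma, Vic, Xiu, Yan}
⟦inside Cara⟧ = {x : ⟨x, Cara⟩ ∈ ⟦inside⟧} = {Hal, Lee, Mae, Quinn, Uma, Xiu, Yan}
⟦painter⟧ = {Bob, Cara, Finn, Hal, Lee, Mae, Quinn, Xiu, Yan}
… ∩ ⟦right of Lee⟧ = {Bob, Cara, Finn, Hal, Lee, Mae, Quinn, Xiu, Yan} ∩ {Finn, Hal, Quinn, Uma, Xiu} = {Finn, Hal, Quinn, Xiu}
… ∩ ⟦under Quinn⟧ = {Finn, Hal, Quinn, Xiu} ∩ {Bob, Cara, Finn, Uma, Vic, Xiu, Yan} = {Finn, Xiu}
… ∩ ⟦inside Cara⟧ = {Finn, Xiu} ∩ {Hal, Lee, Mae, Quinn, Uma, Xiu, Yan} = {Xiu}
… ∩ ⟦dry⟧ = {Xiu} ∩ {Bob, Lee, Mae, Xiu, Yan} = {Xiu}
So ⟦dry painter right of Lee under Quinn inside Cara⟧ = {Xiu}.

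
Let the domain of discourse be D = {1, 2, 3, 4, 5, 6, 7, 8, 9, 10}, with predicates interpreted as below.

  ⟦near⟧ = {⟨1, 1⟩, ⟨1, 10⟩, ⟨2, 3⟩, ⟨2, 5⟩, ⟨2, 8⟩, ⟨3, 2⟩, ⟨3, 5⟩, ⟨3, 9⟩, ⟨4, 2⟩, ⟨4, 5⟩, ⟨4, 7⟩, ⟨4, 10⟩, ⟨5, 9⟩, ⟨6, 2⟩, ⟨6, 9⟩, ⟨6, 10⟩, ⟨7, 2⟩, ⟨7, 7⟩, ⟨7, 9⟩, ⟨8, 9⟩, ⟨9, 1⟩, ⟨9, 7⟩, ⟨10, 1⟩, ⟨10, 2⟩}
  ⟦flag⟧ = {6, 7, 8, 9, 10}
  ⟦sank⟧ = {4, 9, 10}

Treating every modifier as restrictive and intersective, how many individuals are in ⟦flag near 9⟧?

⟦near 9⟧ = {x : ⟨x, 9⟩ ∈ ⟦near⟧} = {3, 5, 6, 7, 8}
⟦flag⟧ = {6, 7, 8, 9, 10}
… ∩ ⟦near 9⟧ = {6, 7, 8, 9, 10} ∩ {3, 5, 6, 7, 8} = {6, 7, 8}
⟦flag near 9⟧ = {6, 7, 8}, so the cardinality is 3.

3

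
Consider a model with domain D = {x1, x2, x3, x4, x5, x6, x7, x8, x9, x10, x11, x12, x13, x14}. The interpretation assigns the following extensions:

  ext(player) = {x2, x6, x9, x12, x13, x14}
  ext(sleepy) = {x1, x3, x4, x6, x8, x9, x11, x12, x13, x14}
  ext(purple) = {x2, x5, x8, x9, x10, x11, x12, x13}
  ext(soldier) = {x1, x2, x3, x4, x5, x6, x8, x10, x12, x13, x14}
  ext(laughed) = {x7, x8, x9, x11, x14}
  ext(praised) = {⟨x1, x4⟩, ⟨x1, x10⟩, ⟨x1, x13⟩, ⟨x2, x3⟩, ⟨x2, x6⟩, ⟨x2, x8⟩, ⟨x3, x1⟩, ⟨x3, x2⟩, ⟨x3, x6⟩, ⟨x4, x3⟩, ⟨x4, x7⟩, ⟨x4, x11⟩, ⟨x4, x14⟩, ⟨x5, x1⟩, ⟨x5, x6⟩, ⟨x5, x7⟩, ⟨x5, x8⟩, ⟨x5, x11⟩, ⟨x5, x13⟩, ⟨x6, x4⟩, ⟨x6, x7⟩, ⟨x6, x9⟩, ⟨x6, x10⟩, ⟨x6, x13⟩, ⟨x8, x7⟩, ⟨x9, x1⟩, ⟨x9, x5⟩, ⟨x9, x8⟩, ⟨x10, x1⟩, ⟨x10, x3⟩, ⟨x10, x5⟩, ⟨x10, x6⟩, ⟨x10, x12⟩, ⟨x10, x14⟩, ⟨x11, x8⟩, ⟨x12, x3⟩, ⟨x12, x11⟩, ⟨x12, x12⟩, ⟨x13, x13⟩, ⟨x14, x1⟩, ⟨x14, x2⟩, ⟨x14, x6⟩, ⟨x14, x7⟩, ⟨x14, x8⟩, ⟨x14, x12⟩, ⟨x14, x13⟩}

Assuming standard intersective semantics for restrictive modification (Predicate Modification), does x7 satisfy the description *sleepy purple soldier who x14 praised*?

no

⟦who x14 praised⟧ = {x : ⟨x14, x⟩ ∈ ⟦praised⟧} = {x1, x2, x6, x7, x8, x12, x13}
⟦soldier⟧ = {x1, x2, x3, x4, x5, x6, x8, x10, x12, x13, x14}
… ∩ ⟦who x14 praised⟧ = {x1, x2, x3, x4, x5, x6, x8, x10, x12, x13, x14} ∩ {x1, x2, x6, x7, x8, x12, x13} = {x1, x2, x6, x8, x12, x13}
… ∩ ⟦sleepy⟧ = {x1, x2, x6, x8, x12, x13} ∩ {x1, x3, x4, x6, x8, x9, x11, x12, x13, x14} = {x1, x6, x8, x12, x13}
… ∩ ⟦purple⟧ = {x1, x6, x8, x12, x13} ∩ {x2, x5, x8, x9, x10, x11, x12, x13} = {x8, x12, x13}
⟦sleepy purple soldier who x14 praised⟧ = {x8, x12, x13}; x7 ∉ this set.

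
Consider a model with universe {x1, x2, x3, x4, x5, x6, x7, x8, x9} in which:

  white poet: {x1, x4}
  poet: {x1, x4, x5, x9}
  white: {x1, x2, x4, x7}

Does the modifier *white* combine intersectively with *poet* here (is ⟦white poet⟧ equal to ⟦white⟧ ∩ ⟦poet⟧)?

yes

⟦white⟧ ∩ ⟦poet⟧ = {x1, x2, x4, x7} ∩ {x1, x4, x5, x9} = {x1, x4}
Observed ⟦white poet⟧ = {x1, x4}.
These coincide, so the modifier is intersective here.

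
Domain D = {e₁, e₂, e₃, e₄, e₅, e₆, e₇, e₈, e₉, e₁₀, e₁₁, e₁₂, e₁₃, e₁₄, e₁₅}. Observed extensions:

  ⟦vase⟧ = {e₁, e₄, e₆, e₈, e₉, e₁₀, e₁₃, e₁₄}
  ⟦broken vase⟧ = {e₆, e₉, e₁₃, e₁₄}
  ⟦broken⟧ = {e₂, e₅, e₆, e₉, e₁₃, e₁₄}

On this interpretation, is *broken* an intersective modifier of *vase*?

yes

⟦broken⟧ ∩ ⟦vase⟧ = {e₂, e₅, e₆, e₉, e₁₃, e₁₄} ∩ {e₁, e₄, e₆, e₈, e₉, e₁₀, e₁₃, e₁₄} = {e₆, e₉, e₁₃, e₁₄}
Observed ⟦broken vase⟧ = {e₆, e₉, e₁₃, e₁₄}.
These coincide, so the modifier is intersective here.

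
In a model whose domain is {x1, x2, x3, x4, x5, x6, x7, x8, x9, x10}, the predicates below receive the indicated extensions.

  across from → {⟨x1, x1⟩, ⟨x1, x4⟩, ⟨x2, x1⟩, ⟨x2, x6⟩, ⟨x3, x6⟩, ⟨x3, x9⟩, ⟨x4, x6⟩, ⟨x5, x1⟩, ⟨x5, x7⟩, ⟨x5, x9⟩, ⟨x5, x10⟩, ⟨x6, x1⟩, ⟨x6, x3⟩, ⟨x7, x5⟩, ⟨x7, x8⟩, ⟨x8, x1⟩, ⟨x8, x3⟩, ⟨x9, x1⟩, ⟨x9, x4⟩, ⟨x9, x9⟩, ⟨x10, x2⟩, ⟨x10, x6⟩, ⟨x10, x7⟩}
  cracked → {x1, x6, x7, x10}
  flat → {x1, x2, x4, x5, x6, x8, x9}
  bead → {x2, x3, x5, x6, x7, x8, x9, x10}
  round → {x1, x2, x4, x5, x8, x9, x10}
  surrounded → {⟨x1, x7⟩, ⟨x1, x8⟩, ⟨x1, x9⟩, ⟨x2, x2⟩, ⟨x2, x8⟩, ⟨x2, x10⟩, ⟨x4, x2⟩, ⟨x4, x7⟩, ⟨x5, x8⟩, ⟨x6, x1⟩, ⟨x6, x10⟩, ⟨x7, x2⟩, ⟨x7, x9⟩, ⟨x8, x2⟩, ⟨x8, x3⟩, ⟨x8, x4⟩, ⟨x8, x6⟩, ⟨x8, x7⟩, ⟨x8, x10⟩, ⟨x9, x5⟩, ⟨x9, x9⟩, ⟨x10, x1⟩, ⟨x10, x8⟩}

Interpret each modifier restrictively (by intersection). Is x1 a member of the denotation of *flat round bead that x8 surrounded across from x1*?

⟦that x8 surrounded⟧ = {x : ⟨x8, x⟩ ∈ ⟦surrounded⟧} = {x2, x3, x4, x6, x7, x10}
⟦across from x1⟧ = {x : ⟨x, x1⟩ ∈ ⟦across from⟧} = {x1, x2, x5, x6, x8, x9}
⟦bead⟧ = {x2, x3, x5, x6, x7, x8, x9, x10}
… ∩ ⟦that x8 surrounded⟧ = {x2, x3, x5, x6, x7, x8, x9, x10} ∩ {x2, x3, x4, x6, x7, x10} = {x2, x3, x6, x7, x10}
… ∩ ⟦across from x1⟧ = {x2, x3, x6, x7, x10} ∩ {x1, x2, x5, x6, x8, x9} = {x2, x6}
… ∩ ⟦flat⟧ = {x2, x6} ∩ {x1, x2, x4, x5, x6, x8, x9} = {x2, x6}
… ∩ ⟦round⟧ = {x2, x6} ∩ {x1, x2, x4, x5, x8, x9, x10} = {x2}
⟦flat round bead that x8 surrounded across from x1⟧ = {x2}; x1 ∉ this set.

no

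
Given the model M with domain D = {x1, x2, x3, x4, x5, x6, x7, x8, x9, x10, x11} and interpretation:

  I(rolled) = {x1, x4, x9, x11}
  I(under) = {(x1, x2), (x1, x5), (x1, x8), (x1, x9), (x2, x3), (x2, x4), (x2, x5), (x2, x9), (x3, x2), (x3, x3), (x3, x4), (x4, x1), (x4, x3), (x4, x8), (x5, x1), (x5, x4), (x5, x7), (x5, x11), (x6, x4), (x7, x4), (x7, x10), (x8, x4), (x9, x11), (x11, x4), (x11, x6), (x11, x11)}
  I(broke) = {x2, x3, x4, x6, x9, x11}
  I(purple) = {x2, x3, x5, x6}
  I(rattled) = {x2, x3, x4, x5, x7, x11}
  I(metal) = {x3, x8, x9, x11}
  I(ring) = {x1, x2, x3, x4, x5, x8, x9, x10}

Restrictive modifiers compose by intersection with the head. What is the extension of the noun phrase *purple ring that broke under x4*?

⟦that broke⟧ = ⟦broke⟧ = {x2, x3, x4, x6, x9, x11}
⟦under x4⟧ = {x : ⟨x, x4⟩ ∈ ⟦under⟧} = {x2, x3, x5, x6, x7, x8, x11}
⟦ring⟧ = {x1, x2, x3, x4, x5, x8, x9, x10}
… ∩ ⟦that broke⟧ = {x1, x2, x3, x4, x5, x8, x9, x10} ∩ {x2, x3, x4, x6, x9, x11} = {x2, x3, x4, x9}
… ∩ ⟦under x4⟧ = {x2, x3, x4, x9} ∩ {x2, x3, x5, x6, x7, x8, x11} = {x2, x3}
… ∩ ⟦purple⟧ = {x2, x3} ∩ {x2, x3, x5, x6} = {x2, x3}
So ⟦purple ring that broke under x4⟧ = {x2, x3}.

{x2, x3}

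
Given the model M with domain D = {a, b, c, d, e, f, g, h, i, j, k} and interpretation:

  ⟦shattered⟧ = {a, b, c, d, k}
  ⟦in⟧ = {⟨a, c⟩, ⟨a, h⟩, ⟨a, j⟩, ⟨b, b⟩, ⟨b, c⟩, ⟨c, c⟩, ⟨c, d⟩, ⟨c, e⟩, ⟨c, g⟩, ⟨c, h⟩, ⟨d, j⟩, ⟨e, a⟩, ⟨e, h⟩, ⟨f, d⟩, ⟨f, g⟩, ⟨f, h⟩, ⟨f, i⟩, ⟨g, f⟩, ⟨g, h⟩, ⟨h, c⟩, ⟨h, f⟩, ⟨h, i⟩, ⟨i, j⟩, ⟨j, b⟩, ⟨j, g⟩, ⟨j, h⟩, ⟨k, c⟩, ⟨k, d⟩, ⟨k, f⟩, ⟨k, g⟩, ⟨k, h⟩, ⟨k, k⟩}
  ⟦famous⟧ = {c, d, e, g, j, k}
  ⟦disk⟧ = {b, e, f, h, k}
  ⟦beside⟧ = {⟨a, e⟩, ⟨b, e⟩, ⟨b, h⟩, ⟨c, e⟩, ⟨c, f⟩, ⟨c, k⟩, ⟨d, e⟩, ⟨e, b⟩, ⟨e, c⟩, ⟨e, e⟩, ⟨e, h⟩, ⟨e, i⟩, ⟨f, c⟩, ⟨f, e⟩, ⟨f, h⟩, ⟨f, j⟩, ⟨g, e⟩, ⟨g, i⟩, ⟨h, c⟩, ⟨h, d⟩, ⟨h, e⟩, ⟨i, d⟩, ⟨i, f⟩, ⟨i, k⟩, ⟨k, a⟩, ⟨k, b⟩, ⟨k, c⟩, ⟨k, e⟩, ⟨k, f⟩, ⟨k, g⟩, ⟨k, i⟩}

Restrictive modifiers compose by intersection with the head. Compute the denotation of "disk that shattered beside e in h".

{k}

⟦that shattered⟧ = ⟦shattered⟧ = {a, b, c, d, k}
⟦beside e⟧ = {x : ⟨x, e⟩ ∈ ⟦beside⟧} = {a, b, c, d, e, f, g, h, k}
⟦in h⟧ = {x : ⟨x, h⟩ ∈ ⟦in⟧} = {a, c, e, f, g, j, k}
⟦disk⟧ = {b, e, f, h, k}
… ∩ ⟦that shattered⟧ = {b, e, f, h, k} ∩ {a, b, c, d, k} = {b, k}
… ∩ ⟦beside e⟧ = {b, k} ∩ {a, b, c, d, e, f, g, h, k} = {b, k}
… ∩ ⟦in h⟧ = {b, k} ∩ {a, c, e, f, g, j, k} = {k}
So ⟦disk that shattered beside e in h⟧ = {k}.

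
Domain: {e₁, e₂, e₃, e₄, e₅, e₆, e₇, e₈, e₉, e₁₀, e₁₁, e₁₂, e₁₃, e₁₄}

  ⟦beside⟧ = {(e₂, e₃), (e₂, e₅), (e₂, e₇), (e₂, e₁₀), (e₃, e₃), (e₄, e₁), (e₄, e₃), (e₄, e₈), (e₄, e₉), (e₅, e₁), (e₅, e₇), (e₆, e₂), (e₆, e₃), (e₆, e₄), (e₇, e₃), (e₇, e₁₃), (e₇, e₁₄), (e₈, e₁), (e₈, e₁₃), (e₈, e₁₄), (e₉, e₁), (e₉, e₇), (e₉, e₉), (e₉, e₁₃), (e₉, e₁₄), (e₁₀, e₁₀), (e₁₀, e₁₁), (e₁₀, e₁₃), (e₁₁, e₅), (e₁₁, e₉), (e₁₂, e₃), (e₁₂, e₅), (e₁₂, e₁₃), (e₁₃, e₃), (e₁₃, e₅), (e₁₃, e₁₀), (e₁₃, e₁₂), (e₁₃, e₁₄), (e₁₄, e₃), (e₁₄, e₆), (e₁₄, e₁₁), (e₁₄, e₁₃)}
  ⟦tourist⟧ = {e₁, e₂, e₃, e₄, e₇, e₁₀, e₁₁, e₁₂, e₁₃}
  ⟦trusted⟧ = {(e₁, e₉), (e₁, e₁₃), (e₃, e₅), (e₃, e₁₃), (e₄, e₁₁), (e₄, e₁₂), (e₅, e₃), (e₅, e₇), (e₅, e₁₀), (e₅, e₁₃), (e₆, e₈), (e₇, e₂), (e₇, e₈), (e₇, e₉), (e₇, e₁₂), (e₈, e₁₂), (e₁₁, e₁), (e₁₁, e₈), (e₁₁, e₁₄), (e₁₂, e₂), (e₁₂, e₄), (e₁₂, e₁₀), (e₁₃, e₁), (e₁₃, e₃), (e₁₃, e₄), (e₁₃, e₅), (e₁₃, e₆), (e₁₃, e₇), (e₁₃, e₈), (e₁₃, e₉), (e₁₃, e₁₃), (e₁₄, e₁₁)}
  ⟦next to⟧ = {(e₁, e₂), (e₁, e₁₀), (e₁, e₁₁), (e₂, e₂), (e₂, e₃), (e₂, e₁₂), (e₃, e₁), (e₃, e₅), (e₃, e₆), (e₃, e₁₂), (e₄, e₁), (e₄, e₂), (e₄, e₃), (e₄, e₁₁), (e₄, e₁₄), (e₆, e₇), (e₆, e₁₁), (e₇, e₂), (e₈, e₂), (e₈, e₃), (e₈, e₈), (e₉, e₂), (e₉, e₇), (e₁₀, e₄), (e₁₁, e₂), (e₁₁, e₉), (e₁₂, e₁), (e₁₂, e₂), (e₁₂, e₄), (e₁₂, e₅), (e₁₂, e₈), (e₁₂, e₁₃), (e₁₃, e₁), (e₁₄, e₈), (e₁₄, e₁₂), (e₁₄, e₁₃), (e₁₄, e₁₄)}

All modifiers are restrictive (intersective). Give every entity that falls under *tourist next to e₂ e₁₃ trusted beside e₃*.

⟦next to e₂⟧ = {x : ⟨x, e₂⟩ ∈ ⟦next to⟧} = {e₁, e₂, e₄, e₇, e₈, e₉, e₁₁, e₁₂}
⟦e₁₃ trusted⟧ = {x : ⟨e₁₃, x⟩ ∈ ⟦trusted⟧} = {e₁, e₃, e₄, e₅, e₆, e₇, e₈, e₉, e₁₃}
⟦beside e₃⟧ = {x : ⟨x, e₃⟩ ∈ ⟦beside⟧} = {e₂, e₃, e₄, e₆, e₇, e₁₂, e₁₃, e₁₄}
⟦tourist⟧ = {e₁, e₂, e₃, e₄, e₇, e₁₀, e₁₁, e₁₂, e₁₃}
… ∩ ⟦next to e₂⟧ = {e₁, e₂, e₃, e₄, e₇, e₁₀, e₁₁, e₁₂, e₁₃} ∩ {e₁, e₂, e₄, e₇, e₈, e₉, e₁₁, e₁₂} = {e₁, e₂, e₄, e₇, e₁₁, e₁₂}
… ∩ ⟦e₁₃ trusted⟧ = {e₁, e₂, e₄, e₇, e₁₁, e₁₂} ∩ {e₁, e₃, e₄, e₅, e₆, e₇, e₈, e₉, e₁₃} = {e₁, e₄, e₇}
… ∩ ⟦beside e₃⟧ = {e₁, e₄, e₇} ∩ {e₂, e₃, e₄, e₆, e₇, e₁₂, e₁₃, e₁₄} = {e₄, e₇}
So ⟦tourist next to e₂ e₁₃ trusted beside e₃⟧ = {e₄, e₇}.

{e₄, e₇}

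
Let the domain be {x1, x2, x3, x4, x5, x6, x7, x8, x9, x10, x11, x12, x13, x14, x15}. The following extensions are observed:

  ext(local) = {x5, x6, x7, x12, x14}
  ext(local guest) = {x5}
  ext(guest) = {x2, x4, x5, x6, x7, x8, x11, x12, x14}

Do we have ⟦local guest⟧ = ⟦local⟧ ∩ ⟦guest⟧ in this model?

no

⟦local⟧ ∩ ⟦guest⟧ = {x5, x6, x7, x12, x14} ∩ {x2, x4, x5, x6, x7, x8, x11, x12, x14} = {x5, x6, x7, x12, x14}
Observed ⟦local guest⟧ = {x5}.
These differ, so the modifier is not intersective in this model.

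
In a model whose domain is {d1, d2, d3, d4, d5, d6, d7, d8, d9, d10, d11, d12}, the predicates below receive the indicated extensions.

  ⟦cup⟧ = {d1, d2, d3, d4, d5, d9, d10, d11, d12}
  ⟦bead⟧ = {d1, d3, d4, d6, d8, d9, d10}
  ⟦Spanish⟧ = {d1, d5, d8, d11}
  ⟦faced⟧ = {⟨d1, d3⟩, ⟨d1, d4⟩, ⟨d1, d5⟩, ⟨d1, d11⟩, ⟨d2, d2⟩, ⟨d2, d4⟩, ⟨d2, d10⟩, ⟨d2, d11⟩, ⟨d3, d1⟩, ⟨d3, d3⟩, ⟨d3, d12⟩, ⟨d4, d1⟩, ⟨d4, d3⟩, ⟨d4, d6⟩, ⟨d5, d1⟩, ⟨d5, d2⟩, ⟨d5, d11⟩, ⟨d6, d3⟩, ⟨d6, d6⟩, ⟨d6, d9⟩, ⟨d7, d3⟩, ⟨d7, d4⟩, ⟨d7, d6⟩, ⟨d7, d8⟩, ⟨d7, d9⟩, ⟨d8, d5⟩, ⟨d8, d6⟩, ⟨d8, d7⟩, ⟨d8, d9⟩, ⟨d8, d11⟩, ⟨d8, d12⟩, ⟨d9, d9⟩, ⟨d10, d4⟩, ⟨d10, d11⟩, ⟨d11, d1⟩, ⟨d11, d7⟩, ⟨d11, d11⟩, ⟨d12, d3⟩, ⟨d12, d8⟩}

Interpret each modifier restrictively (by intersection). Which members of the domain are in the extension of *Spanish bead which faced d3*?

⟦which faced d3⟧ = {x : ⟨x, d3⟩ ∈ ⟦faced⟧} = {d1, d3, d4, d6, d7, d12}
⟦bead⟧ = {d1, d3, d4, d6, d8, d9, d10}
… ∩ ⟦which faced d3⟧ = {d1, d3, d4, d6, d8, d9, d10} ∩ {d1, d3, d4, d6, d7, d12} = {d1, d3, d4, d6}
… ∩ ⟦Spanish⟧ = {d1, d3, d4, d6} ∩ {d1, d5, d8, d11} = {d1}
So ⟦Spanish bead which faced d3⟧ = {d1}.

{d1}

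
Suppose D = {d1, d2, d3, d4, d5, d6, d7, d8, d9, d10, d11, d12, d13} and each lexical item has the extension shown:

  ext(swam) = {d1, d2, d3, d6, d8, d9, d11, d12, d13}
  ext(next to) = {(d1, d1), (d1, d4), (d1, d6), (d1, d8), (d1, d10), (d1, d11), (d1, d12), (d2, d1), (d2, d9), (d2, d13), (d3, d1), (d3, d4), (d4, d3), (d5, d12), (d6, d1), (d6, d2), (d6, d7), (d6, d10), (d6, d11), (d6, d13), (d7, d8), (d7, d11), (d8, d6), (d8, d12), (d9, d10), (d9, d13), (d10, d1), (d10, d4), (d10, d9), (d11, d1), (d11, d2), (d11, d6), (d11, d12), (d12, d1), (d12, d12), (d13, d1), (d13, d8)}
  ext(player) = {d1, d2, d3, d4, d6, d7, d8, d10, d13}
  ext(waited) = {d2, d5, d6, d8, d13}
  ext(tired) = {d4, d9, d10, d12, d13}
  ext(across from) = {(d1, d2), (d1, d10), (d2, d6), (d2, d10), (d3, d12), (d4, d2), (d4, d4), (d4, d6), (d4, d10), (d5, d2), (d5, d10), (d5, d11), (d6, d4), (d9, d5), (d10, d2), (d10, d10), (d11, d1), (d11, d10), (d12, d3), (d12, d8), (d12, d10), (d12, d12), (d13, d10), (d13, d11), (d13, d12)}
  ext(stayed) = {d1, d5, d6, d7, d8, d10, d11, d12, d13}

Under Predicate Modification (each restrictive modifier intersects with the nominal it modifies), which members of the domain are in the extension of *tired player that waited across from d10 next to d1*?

{d13}

⟦that waited⟧ = ⟦waited⟧ = {d2, d5, d6, d8, d13}
⟦across from d10⟧ = {x : ⟨x, d10⟩ ∈ ⟦across from⟧} = {d1, d2, d4, d5, d10, d11, d12, d13}
⟦next to d1⟧ = {x : ⟨x, d1⟩ ∈ ⟦next to⟧} = {d1, d2, d3, d6, d10, d11, d12, d13}
⟦player⟧ = {d1, d2, d3, d4, d6, d7, d8, d10, d13}
… ∩ ⟦that waited⟧ = {d1, d2, d3, d4, d6, d7, d8, d10, d13} ∩ {d2, d5, d6, d8, d13} = {d2, d6, d8, d13}
… ∩ ⟦across from d10⟧ = {d2, d6, d8, d13} ∩ {d1, d2, d4, d5, d10, d11, d12, d13} = {d2, d13}
… ∩ ⟦next to d1⟧ = {d2, d13} ∩ {d1, d2, d3, d6, d10, d11, d12, d13} = {d2, d13}
… ∩ ⟦tired⟧ = {d2, d13} ∩ {d4, d9, d10, d12, d13} = {d13}
So ⟦tired player that waited across from d10 next to d1⟧ = {d13}.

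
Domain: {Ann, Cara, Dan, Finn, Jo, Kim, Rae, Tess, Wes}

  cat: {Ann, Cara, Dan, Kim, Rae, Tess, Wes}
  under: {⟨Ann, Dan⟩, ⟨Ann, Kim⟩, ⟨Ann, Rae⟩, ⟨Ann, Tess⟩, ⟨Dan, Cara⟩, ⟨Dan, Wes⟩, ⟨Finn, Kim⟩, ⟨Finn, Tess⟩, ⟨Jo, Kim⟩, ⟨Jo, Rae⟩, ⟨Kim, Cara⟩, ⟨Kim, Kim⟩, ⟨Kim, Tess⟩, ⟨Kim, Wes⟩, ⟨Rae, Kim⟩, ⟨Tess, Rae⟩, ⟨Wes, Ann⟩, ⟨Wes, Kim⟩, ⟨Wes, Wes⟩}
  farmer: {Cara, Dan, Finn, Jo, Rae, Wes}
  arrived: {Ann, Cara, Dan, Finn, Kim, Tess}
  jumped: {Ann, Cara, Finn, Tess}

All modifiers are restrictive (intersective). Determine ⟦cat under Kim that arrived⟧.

⟦under Kim⟧ = {x : ⟨x, Kim⟩ ∈ ⟦under⟧} = {Ann, Finn, Jo, Kim, Rae, Wes}
⟦that arrived⟧ = ⟦arrived⟧ = {Ann, Cara, Dan, Finn, Kim, Tess}
⟦cat⟧ = {Ann, Cara, Dan, Kim, Rae, Tess, Wes}
… ∩ ⟦under Kim⟧ = {Ann, Cara, Dan, Kim, Rae, Tess, Wes} ∩ {Ann, Finn, Jo, Kim, Rae, Wes} = {Ann, Kim, Rae, Wes}
… ∩ ⟦that arrived⟧ = {Ann, Kim, Rae, Wes} ∩ {Ann, Cara, Dan, Finn, Kim, Tess} = {Ann, Kim}
So ⟦cat under Kim that arrived⟧ = {Ann, Kim}.

{Ann, Kim}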